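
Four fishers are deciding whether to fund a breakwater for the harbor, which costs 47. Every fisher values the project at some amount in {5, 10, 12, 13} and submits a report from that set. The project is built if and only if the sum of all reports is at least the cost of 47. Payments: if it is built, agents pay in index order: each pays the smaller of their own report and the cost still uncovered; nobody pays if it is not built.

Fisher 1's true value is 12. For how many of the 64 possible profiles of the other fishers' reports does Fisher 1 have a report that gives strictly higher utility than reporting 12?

Others report (12, 12, 13): truth gives 0; report 10 gives 2 > 0. Violating.
Others report (12, 13, 12): truth gives 0; report 10 gives 2 > 0. Violating.
Others report (12, 13, 13): truth gives 0; report 10 gives 2 > 0. Violating.
Others report (13, 12, 12): truth gives 0; report 10 gives 2 > 0. Violating.
Others report (5, 5, 5): truth gives 0; no alternative beats it.
Others report (5, 5, 10): truth gives 0; no alternative beats it.
(Checking all 64 profiles: 7 have a profitable deviation, 57 do not.)

7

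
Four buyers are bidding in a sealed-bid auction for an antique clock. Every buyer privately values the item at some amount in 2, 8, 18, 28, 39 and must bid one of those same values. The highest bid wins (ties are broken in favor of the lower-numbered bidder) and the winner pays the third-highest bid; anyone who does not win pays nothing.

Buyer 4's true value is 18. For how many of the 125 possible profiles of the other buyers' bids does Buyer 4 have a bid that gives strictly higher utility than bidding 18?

Others bid (2, 2, 18): truth gives 0; bid 28 gives 16 > 0. Violating.
Others bid (2, 2, 28): truth gives 0; bid 39 gives 16 > 0. Violating.
Others bid (2, 8, 18): truth gives 0; bid 28 gives 10 > 0. Violating.
Others bid (2, 8, 28): truth gives 0; bid 39 gives 10 > 0. Violating.
Others bid (2, 2, 2): truth gives 16; no alternative beats it.
Others bid (2, 2, 8): truth gives 16; no alternative beats it.
(Checking all 125 profiles: 24 have a profitable deviation, 101 do not.)

24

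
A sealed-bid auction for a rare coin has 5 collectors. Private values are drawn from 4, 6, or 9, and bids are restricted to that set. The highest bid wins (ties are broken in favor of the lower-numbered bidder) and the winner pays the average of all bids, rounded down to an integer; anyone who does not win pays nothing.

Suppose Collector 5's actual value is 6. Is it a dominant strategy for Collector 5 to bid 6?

Consider the case where Collector 1 bids 4, Collector 2 bids 4, Collector 3 bids 4 and Collector 4 bids 6.
Truthful bid 6: loses, pays 0, utility 0.
Bid 9 instead: wins, pays 5, utility 6 - 5 = 1.
Since 1 > 0, bidding 9 is strictly better here, so truthful bidding is not dominant.

No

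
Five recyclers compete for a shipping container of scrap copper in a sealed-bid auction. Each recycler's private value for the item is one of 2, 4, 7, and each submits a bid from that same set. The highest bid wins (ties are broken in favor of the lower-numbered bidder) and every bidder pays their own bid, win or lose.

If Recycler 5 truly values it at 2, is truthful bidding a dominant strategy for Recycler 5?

Check each profile of the others' bids and compare truth against every alternative bid.
Others bid (2, 2, 2, 4): truth gives -2, best alternative gives -4.
Others bid (2, 2, 2, 7): truth gives -2, best alternative gives -4.
Others bid (2, 2, 4, 2): truth gives -2, best alternative gives -4.
Others bid (2, 2, 4, 4): truth gives -2, best alternative gives -4.
Others bid (2, 2, 4, 7): truth gives -2, best alternative gives -4.
Others bid (2, 2, 7, 2): truth gives -2, best alternative gives -4.
(Remaining 75 profiles checked similarly; truth is weakly best in each.)
In every case the truthful bid is at least as good as any alternative, so it is a dominant strategy.

Yes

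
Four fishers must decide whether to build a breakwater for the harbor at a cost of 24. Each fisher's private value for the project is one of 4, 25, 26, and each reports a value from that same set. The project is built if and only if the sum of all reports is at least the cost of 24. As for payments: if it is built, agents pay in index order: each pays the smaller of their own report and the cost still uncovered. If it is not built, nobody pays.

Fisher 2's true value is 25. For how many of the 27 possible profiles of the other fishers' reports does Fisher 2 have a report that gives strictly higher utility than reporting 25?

8

Others report (4, 4, 25): truth gives 5; report 4 gives 21 > 5. Violating.
Others report (4, 4, 26): truth gives 5; report 4 gives 21 > 5. Violating.
Others report (4, 25, 4): truth gives 5; report 4 gives 21 > 5. Violating.
Others report (4, 25, 25): truth gives 5; report 4 gives 21 > 5. Violating.
Others report (4, 4, 4): truth gives 5; no alternative beats it.
Others report (25, 4, 4): truth gives 25; no alternative beats it.
(Checking all 27 profiles: 8 have a profitable deviation, 19 do not.)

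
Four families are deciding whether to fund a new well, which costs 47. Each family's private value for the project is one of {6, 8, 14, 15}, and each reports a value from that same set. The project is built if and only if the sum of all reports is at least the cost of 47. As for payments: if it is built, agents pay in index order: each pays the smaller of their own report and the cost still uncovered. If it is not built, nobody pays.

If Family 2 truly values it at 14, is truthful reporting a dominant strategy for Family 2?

No

Consider the case where Family 1 reports 14, Family 3 reports 14 and Family 4 reports 14.
Truthful report 14: project built, pays 14, utility 14 - 14 = 0.
Report 6 instead: project built, pays 6, utility 14 - 6 = 8.
Since 8 > 0, reporting 6 is strictly better here, so truthful reporting is not dominant.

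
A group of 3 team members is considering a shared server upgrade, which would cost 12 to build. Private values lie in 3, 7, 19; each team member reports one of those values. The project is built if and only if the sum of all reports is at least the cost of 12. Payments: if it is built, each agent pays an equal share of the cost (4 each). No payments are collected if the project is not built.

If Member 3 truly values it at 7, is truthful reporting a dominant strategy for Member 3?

Yes

Check each profile of the others' reports and compare truth against every alternative report.
Others report (3, 3): truth gives 3, best alternative gives 3.
Others report (3, 7): truth gives 3, best alternative gives 3.
Others report (3, 19): truth gives 3, best alternative gives 3.
Others report (7, 3): truth gives 3, best alternative gives 3.
Others report (7, 7): truth gives 3, best alternative gives 3.
Others report (7, 19): truth gives 3, best alternative gives 3.
(Remaining 3 profiles checked similarly; truth is weakly best in each.)
In every case the truthful report is at least as good as any alternative, so it is a dominant strategy.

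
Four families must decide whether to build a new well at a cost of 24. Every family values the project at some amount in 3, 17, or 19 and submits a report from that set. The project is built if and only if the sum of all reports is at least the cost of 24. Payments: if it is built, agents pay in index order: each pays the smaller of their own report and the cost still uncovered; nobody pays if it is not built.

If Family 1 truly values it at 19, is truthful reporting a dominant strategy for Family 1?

No

Consider the case where Family 2 reports 3, Family 3 reports 3 and Family 4 reports 3.
Truthful report 19: project built, pays 19, utility 19 - 19 = 0.
Report 17 instead: project built, pays 17, utility 19 - 17 = 2.
Since 2 > 0, reporting 17 is strictly better here, so truthful reporting is not dominant.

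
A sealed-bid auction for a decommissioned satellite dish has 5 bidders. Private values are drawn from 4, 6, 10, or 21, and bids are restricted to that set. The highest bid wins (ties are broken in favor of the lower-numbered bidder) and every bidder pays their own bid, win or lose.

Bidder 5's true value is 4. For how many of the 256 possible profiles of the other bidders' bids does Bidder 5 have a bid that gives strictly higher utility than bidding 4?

Others bid (4, 4, 4, 4): truth gives -4; bid 6 gives -2 > -4. Violating.
Others bid (4, 4, 4, 6): truth gives -4; no alternative beats it.
Others bid (4, 4, 4, 10): truth gives -4; no alternative beats it.
(Checking all 256 profiles: 1 has a profitable deviation, 255 do not.)

1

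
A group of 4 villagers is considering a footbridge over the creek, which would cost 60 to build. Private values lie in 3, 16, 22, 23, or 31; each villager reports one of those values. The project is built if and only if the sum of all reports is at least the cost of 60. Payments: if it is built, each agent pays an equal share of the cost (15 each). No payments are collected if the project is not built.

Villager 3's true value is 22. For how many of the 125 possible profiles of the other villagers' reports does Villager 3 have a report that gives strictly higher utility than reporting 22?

Others report (3, 3, 23): truth gives 0; report 31 gives 7 > 0. Violating.
Others report (3, 3, 31): truth gives 0; report 23 gives 7 > 0. Violating.
Others report (3, 16, 16): truth gives 0; report 31 gives 7 > 0. Violating.
Others report (3, 23, 3): truth gives 0; report 31 gives 7 > 0. Violating.
Others report (3, 3, 3): truth gives 0; no alternative beats it.
Others report (3, 3, 16): truth gives 0; no alternative beats it.
(Checking all 125 profiles: 9 have a profitable deviation, 116 do not.)

9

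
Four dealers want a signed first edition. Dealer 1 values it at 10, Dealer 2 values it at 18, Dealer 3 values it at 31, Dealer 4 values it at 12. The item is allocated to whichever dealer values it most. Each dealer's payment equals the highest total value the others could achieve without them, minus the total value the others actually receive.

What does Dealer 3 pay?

Dealer 3 has the highest value and receives the item.
Without Dealer 3, the item would go to the next-highest value, 18, so the others could achieve 18.
With Dealer 3 present and winning, the others receive nothing, so their total is 0.
Payment = 18 - 0 = 18.

18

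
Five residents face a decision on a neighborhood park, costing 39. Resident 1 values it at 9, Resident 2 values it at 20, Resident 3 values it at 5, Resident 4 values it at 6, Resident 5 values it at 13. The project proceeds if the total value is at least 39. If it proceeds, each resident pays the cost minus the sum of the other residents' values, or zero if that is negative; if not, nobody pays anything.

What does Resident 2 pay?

Total value 53 ≥ cost 39, so the project is built.
The other residents' values sum to 33.
Cost minus that sum is 39 - 33 = 6.

6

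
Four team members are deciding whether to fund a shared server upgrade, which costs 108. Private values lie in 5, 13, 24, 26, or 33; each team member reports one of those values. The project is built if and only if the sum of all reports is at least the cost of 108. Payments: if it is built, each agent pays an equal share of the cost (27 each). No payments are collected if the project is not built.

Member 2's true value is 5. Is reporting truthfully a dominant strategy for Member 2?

Check each profile of the others' reports and compare truth against every alternative report.
Others report (33, 33, 33): truth gives 0, best alternative gives -22.
Others report (5, 5, 5): truth gives 0, best alternative gives 0.
Others report (5, 5, 13): truth gives 0, best alternative gives 0.
Others report (5, 5, 24): truth gives 0, best alternative gives 0.
Others report (5, 5, 26): truth gives 0, best alternative gives 0.
Others report (5, 5, 33): truth gives 0, best alternative gives 0.
(Remaining 119 profiles checked similarly; truth is weakly best in each.)
In every case the truthful report is at least as good as any alternative, so it is a dominant strategy.

Yes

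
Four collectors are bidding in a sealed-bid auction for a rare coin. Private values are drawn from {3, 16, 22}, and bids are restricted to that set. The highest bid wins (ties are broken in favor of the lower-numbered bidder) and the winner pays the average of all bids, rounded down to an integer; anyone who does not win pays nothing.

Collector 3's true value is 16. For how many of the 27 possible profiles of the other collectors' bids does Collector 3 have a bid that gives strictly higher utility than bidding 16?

Others bid (3, 3, 22): truth gives 0; bid 22 gives 4 > 0. Violating.
Others bid (3, 16, 3): truth gives 0; bid 22 gives 5 > 0. Violating.
Others bid (3, 16, 16): truth gives 0; bid 22 gives 2 > 0. Violating.
Others bid (3, 16, 22): truth gives 0; bid 22 gives 1 > 0. Violating.
Others bid (3, 3, 3): truth gives 10; no alternative beats it.
Others bid (3, 3, 16): truth gives 7; no alternative beats it.
(Checking all 27 profiles: 8 have a profitable deviation, 19 do not.)

8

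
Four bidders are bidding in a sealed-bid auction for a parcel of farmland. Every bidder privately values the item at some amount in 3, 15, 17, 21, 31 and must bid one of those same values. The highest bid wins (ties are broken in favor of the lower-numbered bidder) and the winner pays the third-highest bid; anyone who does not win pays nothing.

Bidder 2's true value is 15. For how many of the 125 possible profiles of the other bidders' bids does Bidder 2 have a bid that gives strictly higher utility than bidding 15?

9

Others bid (3, 3, 17): truth gives 0; bid 17 gives 12 > 0. Violating.
Others bid (3, 3, 21): truth gives 0; bid 21 gives 12 > 0. Violating.
Others bid (3, 3, 31): truth gives 0; bid 31 gives 12 > 0. Violating.
Others bid (3, 17, 3): truth gives 0; bid 17 gives 12 > 0. Violating.
Others bid (3, 3, 3): truth gives 12; no alternative beats it.
Others bid (3, 3, 15): truth gives 12; no alternative beats it.
(Checking all 125 profiles: 9 have a profitable deviation, 116 do not.)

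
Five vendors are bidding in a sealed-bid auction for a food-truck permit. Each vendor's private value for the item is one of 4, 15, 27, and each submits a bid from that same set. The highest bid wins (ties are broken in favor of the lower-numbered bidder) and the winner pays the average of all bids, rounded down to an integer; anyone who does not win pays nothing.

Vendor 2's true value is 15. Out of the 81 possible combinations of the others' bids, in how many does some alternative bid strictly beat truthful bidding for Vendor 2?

Others bid (4, 4, 4, 27): truth gives 0; bid 27 gives 2 > 0. Violating.
Others bid (4, 4, 27, 4): truth gives 0; bid 27 gives 2 > 0. Violating.
Others bid (4, 27, 4, 4): truth gives 0; bid 27 gives 2 > 0. Violating.
Others bid (15, 4, 4, 4): truth gives 0; bid 27 gives 5 > 0. Violating.
Others bid (4, 4, 4, 4): truth gives 9; no alternative beats it.
Others bid (4, 4, 4, 15): truth gives 7; no alternative beats it.
(Checking all 81 profiles: 7 have a profitable deviation, 74 do not.)

7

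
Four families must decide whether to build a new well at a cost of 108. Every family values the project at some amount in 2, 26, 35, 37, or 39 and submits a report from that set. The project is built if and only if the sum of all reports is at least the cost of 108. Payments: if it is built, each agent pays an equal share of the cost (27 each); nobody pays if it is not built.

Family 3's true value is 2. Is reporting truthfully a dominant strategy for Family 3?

Yes

Check each profile of the others' reports and compare truth against every alternative report.
Others report (26, 26, 35): truth gives 0, best alternative gives -25.
Others report (26, 26, 37): truth gives 0, best alternative gives -25.
Others report (26, 26, 39): truth gives 0, best alternative gives -25.
Others report (26, 35, 26): truth gives 0, best alternative gives -25.
Others report (26, 35, 35): truth gives 0, best alternative gives -25.
Others report (26, 35, 37): truth gives 0, best alternative gives -25.
(Remaining 119 profiles checked similarly; truth is weakly best in each.)
In every case the truthful report is at least as good as any alternative, so it is a dominant strategy.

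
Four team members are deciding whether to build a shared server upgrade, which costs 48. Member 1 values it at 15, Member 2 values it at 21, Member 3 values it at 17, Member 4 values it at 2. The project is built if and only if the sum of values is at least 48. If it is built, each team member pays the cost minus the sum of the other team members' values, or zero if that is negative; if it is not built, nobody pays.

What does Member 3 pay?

Total value 55 ≥ cost 48, so the project is built.
The other team members' values sum to 38.
Cost minus that sum is 48 - 38 = 10.

10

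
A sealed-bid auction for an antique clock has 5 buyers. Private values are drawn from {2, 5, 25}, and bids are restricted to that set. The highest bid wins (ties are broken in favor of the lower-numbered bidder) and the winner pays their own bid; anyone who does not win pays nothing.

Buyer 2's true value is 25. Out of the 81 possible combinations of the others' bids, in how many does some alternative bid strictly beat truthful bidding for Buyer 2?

Others bid (2, 2, 2, 2): truth gives 0; bid 5 gives 20 > 0. Violating.
Others bid (2, 2, 2, 5): truth gives 0; bid 5 gives 20 > 0. Violating.
Others bid (2, 2, 5, 2): truth gives 0; bid 5 gives 20 > 0. Violating.
Others bid (2, 2, 5, 5): truth gives 0; bid 5 gives 20 > 0. Violating.
Others bid (2, 2, 2, 25): truth gives 0; no alternative beats it.
Others bid (2, 2, 5, 25): truth gives 0; no alternative beats it.
(Checking all 81 profiles: 8 have a profitable deviation, 73 do not.)

8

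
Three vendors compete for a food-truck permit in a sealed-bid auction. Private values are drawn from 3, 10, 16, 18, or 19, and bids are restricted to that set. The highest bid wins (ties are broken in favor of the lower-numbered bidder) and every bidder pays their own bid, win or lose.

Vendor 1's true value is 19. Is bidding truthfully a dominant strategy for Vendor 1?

No

Consider the case where Vendor 2 bids 3 and Vendor 3 bids 3.
Truthful bid 19: wins, pays 19, utility 19 - 19 = 0.
Bid 3 instead: wins, pays 3, utility 19 - 3 = 16.
Since 16 > 0, bidding 3 is strictly better here, so truthful bidding is not dominant.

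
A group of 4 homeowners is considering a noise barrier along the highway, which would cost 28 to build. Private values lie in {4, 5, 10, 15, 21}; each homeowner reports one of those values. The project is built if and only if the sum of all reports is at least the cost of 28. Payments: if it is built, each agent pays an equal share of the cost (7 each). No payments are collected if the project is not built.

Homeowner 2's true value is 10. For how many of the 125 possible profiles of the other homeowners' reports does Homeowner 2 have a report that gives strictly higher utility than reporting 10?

8

Others report (4, 4, 4): truth gives 0; report 21 gives 3 > 0. Violating.
Others report (4, 4, 5): truth gives 0; report 15 gives 3 > 0. Violating.
Others report (4, 5, 4): truth gives 0; report 15 gives 3 > 0. Violating.
Others report (4, 5, 5): truth gives 0; report 15 gives 3 > 0. Violating.
Others report (4, 4, 10): truth gives 3; no alternative beats it.
Others report (4, 4, 15): truth gives 3; no alternative beats it.
(Checking all 125 profiles: 8 have a profitable deviation, 117 do not.)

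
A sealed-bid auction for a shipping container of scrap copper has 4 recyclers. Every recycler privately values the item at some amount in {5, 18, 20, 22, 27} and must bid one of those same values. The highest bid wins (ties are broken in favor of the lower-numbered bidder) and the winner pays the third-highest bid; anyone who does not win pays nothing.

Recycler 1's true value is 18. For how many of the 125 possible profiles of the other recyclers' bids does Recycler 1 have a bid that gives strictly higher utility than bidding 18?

9

Others bid (5, 5, 20): truth gives 0; bid 20 gives 13 > 0. Violating.
Others bid (5, 5, 22): truth gives 0; bid 22 gives 13 > 0. Violating.
Others bid (5, 5, 27): truth gives 0; bid 27 gives 13 > 0. Violating.
Others bid (5, 20, 5): truth gives 0; bid 20 gives 13 > 0. Violating.
Others bid (5, 5, 5): truth gives 13; no alternative beats it.
Others bid (5, 5, 18): truth gives 13; no alternative beats it.
(Checking all 125 profiles: 9 have a profitable deviation, 116 do not.)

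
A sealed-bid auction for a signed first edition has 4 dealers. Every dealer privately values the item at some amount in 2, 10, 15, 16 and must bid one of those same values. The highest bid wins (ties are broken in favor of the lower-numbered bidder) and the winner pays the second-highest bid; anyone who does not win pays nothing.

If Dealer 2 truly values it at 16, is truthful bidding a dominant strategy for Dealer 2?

Check each profile of the others' bids and compare truth against every alternative bid.
Others bid (15, 2, 2): truth gives 1, best alternative gives 0.
Others bid (15, 2, 10): truth gives 1, best alternative gives 0.
Others bid (15, 2, 15): truth gives 1, best alternative gives 0.
Others bid (15, 10, 2): truth gives 1, best alternative gives 0.
Others bid (15, 10, 10): truth gives 1, best alternative gives 0.
Others bid (15, 10, 15): truth gives 1, best alternative gives 0.
(Remaining 58 profiles checked similarly; truth is weakly best in each.)
In every case the truthful bid is at least as good as any alternative, so it is a dominant strategy.

Yes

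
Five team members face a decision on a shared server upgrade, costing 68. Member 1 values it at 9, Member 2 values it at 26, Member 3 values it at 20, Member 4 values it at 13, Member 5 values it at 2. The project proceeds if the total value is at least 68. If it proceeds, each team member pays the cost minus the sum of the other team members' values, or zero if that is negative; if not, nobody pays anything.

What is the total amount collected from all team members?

60

Total value 70 ≥ cost 68, so it is built.
Member 1: others sum to 61; max(0, 68 - 61) = 7.
Member 2: others sum to 44; max(0, 68 - 44) = 24.
Member 3: others sum to 50; max(0, 68 - 50) = 18.
Member 4: others sum to 57; max(0, 68 - 57) = 11.
Member 5: others sum to 68; max(0, 68 - 68) = 0.
Total collected = 7 + 24 + 18 + 11 + 0 = 60.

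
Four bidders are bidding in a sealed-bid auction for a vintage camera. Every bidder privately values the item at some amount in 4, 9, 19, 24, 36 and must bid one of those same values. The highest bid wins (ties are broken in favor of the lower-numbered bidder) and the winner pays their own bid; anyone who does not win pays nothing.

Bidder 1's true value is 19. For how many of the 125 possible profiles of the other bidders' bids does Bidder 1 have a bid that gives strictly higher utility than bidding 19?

8

Others bid (4, 4, 4): truth gives 0; bid 4 gives 15 > 0. Violating.
Others bid (4, 4, 9): truth gives 0; bid 9 gives 10 > 0. Violating.
Others bid (4, 9, 4): truth gives 0; bid 9 gives 10 > 0. Violating.
Others bid (4, 9, 9): truth gives 0; bid 9 gives 10 > 0. Violating.
Others bid (4, 4, 19): truth gives 0; no alternative beats it.
Others bid (4, 4, 24): truth gives 0; no alternative beats it.
(Checking all 125 profiles: 8 have a profitable deviation, 117 do not.)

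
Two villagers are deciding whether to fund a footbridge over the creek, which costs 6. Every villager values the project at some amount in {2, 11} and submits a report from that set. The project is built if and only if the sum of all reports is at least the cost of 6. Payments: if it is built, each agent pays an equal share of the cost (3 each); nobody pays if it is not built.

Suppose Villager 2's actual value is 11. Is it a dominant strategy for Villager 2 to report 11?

Yes

Check each profile of the others' reports and compare truth against every alternative report.
Others report (2): truth gives 8, best alternative gives 0.
Others report (11): truth gives 8, best alternative gives 8.
In every case the truthful report is at least as good as any alternative, so it is a dominant strategy.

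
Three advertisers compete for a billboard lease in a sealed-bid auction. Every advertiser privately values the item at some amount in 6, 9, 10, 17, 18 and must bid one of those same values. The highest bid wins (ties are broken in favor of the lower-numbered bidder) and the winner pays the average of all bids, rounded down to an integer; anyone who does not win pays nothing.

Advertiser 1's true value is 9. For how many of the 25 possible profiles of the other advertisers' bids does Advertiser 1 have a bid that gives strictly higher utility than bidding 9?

3

Others bid (6, 6): truth gives 2; bid 6 gives 3 > 2. Violating.
Others bid (6, 10): truth gives 0; bid 10 gives 1 > 0. Violating.
Others bid (10, 6): truth gives 0; bid 10 gives 1 > 0. Violating.
Others bid (6, 9): truth gives 1; no alternative beats it.
Others bid (6, 17): truth gives 0; no alternative beats it.
(Checking all 25 profiles: 3 have a profitable deviation, 22 do not.)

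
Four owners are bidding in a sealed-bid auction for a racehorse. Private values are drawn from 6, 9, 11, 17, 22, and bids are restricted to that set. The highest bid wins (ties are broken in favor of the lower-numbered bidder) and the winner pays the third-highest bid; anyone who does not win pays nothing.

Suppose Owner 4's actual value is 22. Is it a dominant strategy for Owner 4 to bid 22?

Yes

Check each profile of the others' bids and compare truth against every alternative bid.
Others bid (6, 6, 17): truth gives 16, best alternative gives 0.
Others bid (6, 17, 6): truth gives 16, best alternative gives 0.
Others bid (17, 6, 6): truth gives 16, best alternative gives 0.
Others bid (6, 9, 17): truth gives 13, best alternative gives 0.
Others bid (6, 17, 9): truth gives 13, best alternative gives 0.
Others bid (9, 6, 17): truth gives 13, best alternative gives 0.
(Remaining 119 profiles checked similarly; truth is weakly best in each.)
In every case the truthful bid is at least as good as any alternative, so it is a dominant strategy.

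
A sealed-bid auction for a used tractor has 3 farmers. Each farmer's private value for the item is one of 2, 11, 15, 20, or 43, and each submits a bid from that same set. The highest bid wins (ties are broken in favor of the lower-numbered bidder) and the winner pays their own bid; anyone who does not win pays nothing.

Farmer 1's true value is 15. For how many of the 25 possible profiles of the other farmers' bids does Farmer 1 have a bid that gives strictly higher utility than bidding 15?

4

Others bid (2, 2): truth gives 0; bid 2 gives 13 > 0. Violating.
Others bid (2, 11): truth gives 0; bid 11 gives 4 > 0. Violating.
Others bid (11, 2): truth gives 0; bid 11 gives 4 > 0. Violating.
Others bid (11, 11): truth gives 0; bid 11 gives 4 > 0. Violating.
Others bid (2, 15): truth gives 0; no alternative beats it.
Others bid (2, 20): truth gives 0; no alternative beats it.
(Checking all 25 profiles: 4 have a profitable deviation, 21 do not.)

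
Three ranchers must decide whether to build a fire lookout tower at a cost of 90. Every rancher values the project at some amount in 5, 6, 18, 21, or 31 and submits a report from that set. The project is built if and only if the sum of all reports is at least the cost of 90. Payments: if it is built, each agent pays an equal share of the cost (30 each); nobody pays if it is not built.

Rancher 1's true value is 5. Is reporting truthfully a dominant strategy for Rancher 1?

Yes

Check each profile of the others' reports and compare truth against every alternative report.
Others report (5, 5): truth gives 0, best alternative gives 0.
Others report (5, 6): truth gives 0, best alternative gives 0.
Others report (5, 18): truth gives 0, best alternative gives 0.
Others report (5, 21): truth gives 0, best alternative gives 0.
Others report (5, 31): truth gives 0, best alternative gives 0.
Others report (6, 5): truth gives 0, best alternative gives 0.
(Remaining 19 profiles checked similarly; truth is weakly best in each.)
In every case the truthful report is at least as good as any alternative, so it is a dominant strategy.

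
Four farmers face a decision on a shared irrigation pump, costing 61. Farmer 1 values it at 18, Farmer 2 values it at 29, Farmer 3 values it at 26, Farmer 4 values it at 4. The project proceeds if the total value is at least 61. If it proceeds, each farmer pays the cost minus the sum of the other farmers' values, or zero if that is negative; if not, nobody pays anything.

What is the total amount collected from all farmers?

Total value 77 ≥ cost 61, so it is built.
Farmer 1: others sum to 59; max(0, 61 - 59) = 2.
Farmer 2: others sum to 48; max(0, 61 - 48) = 13.
Farmer 3: others sum to 51; max(0, 61 - 51) = 10.
Farmer 4: others sum to 73; max(0, 61 - 73) = 0.
Total collected = 2 + 13 + 10 + 0 = 25.

25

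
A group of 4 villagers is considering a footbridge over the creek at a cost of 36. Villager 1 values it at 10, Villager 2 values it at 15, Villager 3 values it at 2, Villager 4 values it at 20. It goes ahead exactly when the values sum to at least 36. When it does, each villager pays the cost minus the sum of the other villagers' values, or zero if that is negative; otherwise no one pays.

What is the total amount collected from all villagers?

13

Total value 47 ≥ cost 36, so it is built.
Villager 1: others sum to 37; max(0, 36 - 37) = 0.
Villager 2: others sum to 32; max(0, 36 - 32) = 4.
Villager 3: others sum to 45; max(0, 36 - 45) = 0.
Villager 4: others sum to 27; max(0, 36 - 27) = 9.
Total collected = 0 + 4 + 0 + 9 = 13.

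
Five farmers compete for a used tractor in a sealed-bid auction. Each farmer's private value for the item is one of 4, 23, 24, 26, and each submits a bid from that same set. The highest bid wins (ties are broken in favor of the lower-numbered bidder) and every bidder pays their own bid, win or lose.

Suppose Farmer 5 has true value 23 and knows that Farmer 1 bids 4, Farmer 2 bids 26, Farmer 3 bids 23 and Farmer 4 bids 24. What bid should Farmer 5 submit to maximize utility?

4

Bid 4: loses but pays 4, utility -4.
Bid 23: loses but pays 23, utility -23.
Bid 24: loses but pays 24, utility -24.
Bid 26: loses but pays 26, utility -26.
The best choice is 4 with utility -4.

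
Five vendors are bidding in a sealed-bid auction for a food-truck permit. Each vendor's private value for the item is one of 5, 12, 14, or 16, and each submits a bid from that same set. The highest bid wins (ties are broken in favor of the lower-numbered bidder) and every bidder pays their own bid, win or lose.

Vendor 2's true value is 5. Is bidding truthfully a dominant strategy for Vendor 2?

Check each profile of the others' bids and compare truth against every alternative bid.
Others bid (16, 5, 5, 5): truth gives -5, best alternative gives -12.
Others bid (16, 5, 5, 12): truth gives -5, best alternative gives -12.
Others bid (16, 5, 5, 14): truth gives -5, best alternative gives -12.
Others bid (16, 5, 5, 16): truth gives -5, best alternative gives -12.
Others bid (16, 5, 12, 5): truth gives -5, best alternative gives -12.
Others bid (16, 5, 12, 12): truth gives -5, best alternative gives -12.
(Remaining 250 profiles checked similarly; truth is weakly best in each.)
In every case the truthful bid is at least as good as any alternative, so it is a dominant strategy.

Yes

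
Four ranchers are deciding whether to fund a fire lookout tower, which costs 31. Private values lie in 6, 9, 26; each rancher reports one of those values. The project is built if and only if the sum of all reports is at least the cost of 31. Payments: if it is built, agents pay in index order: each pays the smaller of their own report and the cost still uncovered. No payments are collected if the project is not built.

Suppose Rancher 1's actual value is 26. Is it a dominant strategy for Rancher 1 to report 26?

No

Consider the case where Rancher 2 reports 6, Rancher 3 reports 6 and Rancher 4 reports 26.
Truthful report 26: project built, pays 26, utility 26 - 26 = 0.
Report 6 instead: project built, pays 6, utility 26 - 6 = 20.
Since 20 > 0, reporting 6 is strictly better here, so truthful reporting is not dominant.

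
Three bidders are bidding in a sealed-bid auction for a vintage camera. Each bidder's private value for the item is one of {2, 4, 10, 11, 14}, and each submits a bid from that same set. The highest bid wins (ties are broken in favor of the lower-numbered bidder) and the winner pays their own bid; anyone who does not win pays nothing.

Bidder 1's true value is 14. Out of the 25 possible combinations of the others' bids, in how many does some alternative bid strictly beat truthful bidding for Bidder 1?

16

Others bid (2, 2): truth gives 0; bid 2 gives 12 > 0. Violating.
Others bid (2, 4): truth gives 0; bid 4 gives 10 > 0. Violating.
Others bid (2, 10): truth gives 0; bid 10 gives 4 > 0. Violating.
Others bid (2, 11): truth gives 0; bid 11 gives 3 > 0. Violating.
Others bid (2, 14): truth gives 0; no alternative beats it.
Others bid (4, 14): truth gives 0; no alternative beats it.
(Checking all 25 profiles: 16 have a profitable deviation, 9 do not.)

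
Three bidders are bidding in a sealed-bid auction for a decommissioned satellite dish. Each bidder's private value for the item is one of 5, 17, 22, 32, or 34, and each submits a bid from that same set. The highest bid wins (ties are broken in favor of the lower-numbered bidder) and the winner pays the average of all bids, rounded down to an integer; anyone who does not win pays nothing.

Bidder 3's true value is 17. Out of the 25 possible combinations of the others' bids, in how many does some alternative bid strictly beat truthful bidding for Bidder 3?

2

Others bid (5, 17): truth gives 0; bid 22 gives 3 > 0. Violating.
Others bid (17, 5): truth gives 0; bid 22 gives 3 > 0. Violating.
Others bid (5, 5): truth gives 8; no alternative beats it.
Others bid (5, 22): truth gives 0; no alternative beats it.
(Checking all 25 profiles: 2 have a profitable deviation, 23 do not.)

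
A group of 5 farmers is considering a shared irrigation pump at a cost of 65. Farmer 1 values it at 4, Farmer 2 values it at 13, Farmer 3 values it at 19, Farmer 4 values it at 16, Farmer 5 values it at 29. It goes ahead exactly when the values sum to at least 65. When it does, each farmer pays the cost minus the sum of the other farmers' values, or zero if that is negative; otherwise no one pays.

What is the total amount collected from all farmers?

16

Total value 81 ≥ cost 65, so it is built.
Farmer 1: others sum to 77; max(0, 65 - 77) = 0.
Farmer 2: others sum to 68; max(0, 65 - 68) = 0.
Farmer 3: others sum to 62; max(0, 65 - 62) = 3.
Farmer 4: others sum to 65; max(0, 65 - 65) = 0.
Farmer 5: others sum to 52; max(0, 65 - 52) = 13.
Total collected = 0 + 0 + 3 + 0 + 13 = 16.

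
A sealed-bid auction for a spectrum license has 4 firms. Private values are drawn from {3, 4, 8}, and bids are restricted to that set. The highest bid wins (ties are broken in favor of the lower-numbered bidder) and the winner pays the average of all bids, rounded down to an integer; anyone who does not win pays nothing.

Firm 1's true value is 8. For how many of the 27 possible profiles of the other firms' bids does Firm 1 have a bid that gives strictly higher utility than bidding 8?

8

Others bid (3, 3, 3): truth gives 4; bid 3 gives 5 > 4. Violating.
Others bid (3, 3, 4): truth gives 4; bid 4 gives 5 > 4. Violating.
Others bid (3, 4, 3): truth gives 4; bid 4 gives 5 > 4. Violating.
Others bid (3, 4, 4): truth gives 4; bid 4 gives 5 > 4. Violating.
Others bid (3, 3, 8): truth gives 3; no alternative beats it.
Others bid (3, 4, 8): truth gives 3; no alternative beats it.
(Checking all 27 profiles: 8 have a profitable deviation, 19 do not.)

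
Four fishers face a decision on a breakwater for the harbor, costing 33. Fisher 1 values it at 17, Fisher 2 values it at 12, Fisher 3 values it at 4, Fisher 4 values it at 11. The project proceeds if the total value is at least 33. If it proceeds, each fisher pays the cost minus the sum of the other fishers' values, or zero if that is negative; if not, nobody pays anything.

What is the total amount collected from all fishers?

Total value 44 ≥ cost 33, so it is built.
Fisher 1: others sum to 27; max(0, 33 - 27) = 6.
Fisher 2: others sum to 32; max(0, 33 - 32) = 1.
Fisher 3: others sum to 40; max(0, 33 - 40) = 0.
Fisher 4: others sum to 33; max(0, 33 - 33) = 0.
Total collected = 6 + 1 + 0 + 0 = 7.

7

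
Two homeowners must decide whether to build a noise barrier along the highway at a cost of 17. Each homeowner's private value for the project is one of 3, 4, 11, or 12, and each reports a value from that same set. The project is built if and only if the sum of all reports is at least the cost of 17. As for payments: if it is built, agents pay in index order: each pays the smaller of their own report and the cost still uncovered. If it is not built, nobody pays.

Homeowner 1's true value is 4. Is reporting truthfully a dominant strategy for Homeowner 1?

Check each profile of the others' reports and compare truth against every alternative report.
Others report (3): truth gives 0, best alternative gives 0.
Others report (4): truth gives 0, best alternative gives 0.
Others report (11): truth gives 0, best alternative gives 0.
Others report (12): truth gives 0, best alternative gives 0.
In every case the truthful report is at least as good as any alternative, so it is a dominant strategy.

Yes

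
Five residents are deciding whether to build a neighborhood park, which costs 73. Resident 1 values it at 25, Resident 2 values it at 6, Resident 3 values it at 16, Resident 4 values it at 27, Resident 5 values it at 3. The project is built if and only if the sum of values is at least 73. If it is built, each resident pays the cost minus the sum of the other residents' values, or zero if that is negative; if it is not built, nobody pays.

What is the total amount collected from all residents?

58

Total value 77 ≥ cost 73, so it is built.
Resident 1: others sum to 52; max(0, 73 - 52) = 21.
Resident 2: others sum to 71; max(0, 73 - 71) = 2.
Resident 3: others sum to 61; max(0, 73 - 61) = 12.
Resident 4: others sum to 50; max(0, 73 - 50) = 23.
Resident 5: others sum to 74; max(0, 73 - 74) = 0.
Total collected = 21 + 2 + 12 + 23 + 0 = 58.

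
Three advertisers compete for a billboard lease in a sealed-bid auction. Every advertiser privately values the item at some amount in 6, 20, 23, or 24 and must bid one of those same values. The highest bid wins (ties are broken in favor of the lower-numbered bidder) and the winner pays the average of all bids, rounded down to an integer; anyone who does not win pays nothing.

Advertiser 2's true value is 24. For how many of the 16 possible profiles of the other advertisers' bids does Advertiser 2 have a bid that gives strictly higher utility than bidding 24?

2

Others bid (6, 6): truth gives 12; bid 20 gives 14 > 12. Violating.
Others bid (6, 20): truth gives 8; bid 20 gives 9 > 8. Violating.
Others bid (6, 23): truth gives 7; no alternative beats it.
Others bid (6, 24): truth gives 6; no alternative beats it.
(Checking all 16 profiles: 2 have a profitable deviation, 14 do not.)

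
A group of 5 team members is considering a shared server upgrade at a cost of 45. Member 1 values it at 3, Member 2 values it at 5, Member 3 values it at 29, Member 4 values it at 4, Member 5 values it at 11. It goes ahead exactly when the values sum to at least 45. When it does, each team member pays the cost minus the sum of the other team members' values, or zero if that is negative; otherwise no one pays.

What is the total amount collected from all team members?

26

Total value 52 ≥ cost 45, so it is built.
Member 1: others sum to 49; max(0, 45 - 49) = 0.
Member 2: others sum to 47; max(0, 45 - 47) = 0.
Member 3: others sum to 23; max(0, 45 - 23) = 22.
Member 4: others sum to 48; max(0, 45 - 48) = 0.
Member 5: others sum to 41; max(0, 45 - 41) = 4.
Total collected = 0 + 0 + 22 + 0 + 4 = 26.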